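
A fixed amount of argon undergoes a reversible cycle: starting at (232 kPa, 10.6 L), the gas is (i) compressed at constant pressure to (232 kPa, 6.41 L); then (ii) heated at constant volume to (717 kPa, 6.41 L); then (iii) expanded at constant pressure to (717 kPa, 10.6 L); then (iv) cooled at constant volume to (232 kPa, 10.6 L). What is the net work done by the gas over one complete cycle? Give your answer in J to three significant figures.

Constant-volume legs do no work.
W(i) = (232)(6.41 − 10.6) = -972.1 J; W(iii) = (717)(10.6 − 6.41) = 3004 J.
W_net = -972.1 + 3004 = 2032 J (the clockwise enclosed area).

W_net ≈ 2030 J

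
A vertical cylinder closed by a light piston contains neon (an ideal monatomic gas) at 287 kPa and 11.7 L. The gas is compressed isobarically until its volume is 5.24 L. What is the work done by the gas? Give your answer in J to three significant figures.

Isobaric: W = P ΔV.
W = (287 kPa)(5.24 − 11.7 L) = (287)(-6.46) = -1854 J.

W ≈ -1850 J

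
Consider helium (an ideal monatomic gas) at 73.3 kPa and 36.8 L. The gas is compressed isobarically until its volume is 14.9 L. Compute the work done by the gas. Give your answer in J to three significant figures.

Isobaric: W = P ΔV.
W = (73.3 kPa)(14.9 − 36.8 L) = (73.3)(-21.9) = -1605 J.

W ≈ -1610 J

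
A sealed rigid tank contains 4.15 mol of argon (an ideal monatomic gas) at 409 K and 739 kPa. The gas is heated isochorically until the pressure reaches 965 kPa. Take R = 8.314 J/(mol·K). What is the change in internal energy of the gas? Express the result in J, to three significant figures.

ΔU ≈ 6470 J

Constant volume ⇒ W = 0, so Q = ΔU = nCᵥΔT with Cᵥ = 3R/2 = 12.47 J/(mol·K).
At constant V, T₂/T₁ = P₂/P₁ ⇒ ΔT = T₁(P₂/P₁ − 1) = 409·(965/739 − 1) = 125.1 K.
ΔU = (4.15)(12.47)(125.1) = 6473 J.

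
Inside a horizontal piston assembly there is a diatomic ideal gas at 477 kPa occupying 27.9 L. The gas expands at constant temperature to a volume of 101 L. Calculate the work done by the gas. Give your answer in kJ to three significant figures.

Isothermal: W = nRT ln(V₂/V₁) = P₁V₁ ln(V₂/V₁).
P₁V₁ = (477 kPa)(27.9 L) = 13308 J.
W = 13308 × ln(101/27.9) = 13308 × 1.286
W_by_gas = 17121 J.

W ≈ 17.1 kJ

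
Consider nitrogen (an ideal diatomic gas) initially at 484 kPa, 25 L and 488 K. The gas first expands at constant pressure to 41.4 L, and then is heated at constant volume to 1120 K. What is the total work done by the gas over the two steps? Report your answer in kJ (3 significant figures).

W_total ≈ 7.94 kJ

Step 1 (isobaric): W = PΔV = (484 kPa)(41.4 − 25 L) = 7938 J.
Step 2 (isochoric): W = 0 (constant volume).
W_total = 7938 + 0 = 7938 J.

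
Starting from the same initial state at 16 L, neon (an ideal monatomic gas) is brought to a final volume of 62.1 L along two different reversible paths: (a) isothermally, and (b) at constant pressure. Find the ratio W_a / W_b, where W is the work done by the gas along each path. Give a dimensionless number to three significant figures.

Path (a) isothermal: W = P₁V₁ ln(V₂/V₁) → W_a/(P₁V₁) = 1.356.
Path (b) isobaric: W = P₁(V₂ − V₁) → W_b/(P₁V₁) = 2.881.
W_a / W_b = 1.356 / 2.881 = 0.4707.

W_a / W_b ≈ 0.471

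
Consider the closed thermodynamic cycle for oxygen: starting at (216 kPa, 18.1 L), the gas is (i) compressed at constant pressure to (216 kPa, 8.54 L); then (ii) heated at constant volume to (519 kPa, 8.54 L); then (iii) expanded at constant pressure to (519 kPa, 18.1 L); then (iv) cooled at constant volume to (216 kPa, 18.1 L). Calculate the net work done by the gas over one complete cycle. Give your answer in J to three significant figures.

Constant-volume legs do no work.
W(i) = (216)(8.54 − 18.1) = -2065 J; W(iii) = (519)(18.1 − 8.54) = 4962 J.
W_net = -2065 + 4962 = 2897 J (the clockwise enclosed area).

W_net ≈ 2900 J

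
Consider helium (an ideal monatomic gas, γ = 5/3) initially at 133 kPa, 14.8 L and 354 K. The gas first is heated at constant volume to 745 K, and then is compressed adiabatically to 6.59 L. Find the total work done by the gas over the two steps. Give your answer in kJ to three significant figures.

Step 1 (isochoric): W = 0 (constant volume).
After step 1: P = 279.9 kPa (V unchanged).
Step 2 (adiabatic): W = (P₁V₁ − P₂V₂)/(γ−1) = (4143 − 7104)/0.667 = -4443 J.
W_total = 0 − 4443 = -4443 J.

W_total ≈ -4.44 kJ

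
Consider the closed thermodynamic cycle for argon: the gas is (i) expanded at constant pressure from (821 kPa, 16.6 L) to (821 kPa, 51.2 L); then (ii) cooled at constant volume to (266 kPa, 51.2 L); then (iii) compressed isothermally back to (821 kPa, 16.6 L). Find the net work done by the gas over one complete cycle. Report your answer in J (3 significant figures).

Leg (i): W = PΔV = (821)(51.2 − 16.6) = 28407 J.
Leg (ii): W = 0.
Leg (iii): W = PᵢVᵢ ln(V_f/Vᵢ) = (13619) ln(16.6/51.2) = -15340 J.
W_net = 28407 − 15340 = 13067 J.

W_net ≈ 13100 J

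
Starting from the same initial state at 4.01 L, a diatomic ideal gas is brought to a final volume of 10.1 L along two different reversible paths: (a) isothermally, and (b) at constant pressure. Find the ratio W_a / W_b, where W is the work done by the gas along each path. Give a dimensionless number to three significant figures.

W_a / W_b ≈ 0.608

Path (a) isothermal: W = P₁V₁ ln(V₂/V₁) → W_a/(P₁V₁) = 0.9237.
Path (b) isobaric: W = P₁(V₂ − V₁) → W_b/(P₁V₁) = 1.519.
W_a / W_b = 0.9237 / 1.519 = 0.6082.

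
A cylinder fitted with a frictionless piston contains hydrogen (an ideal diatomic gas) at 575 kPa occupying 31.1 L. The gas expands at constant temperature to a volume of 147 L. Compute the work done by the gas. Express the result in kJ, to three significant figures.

W ≈ 27.8 kJ

Isothermal: W = nRT ln(V₂/V₁) = P₁V₁ ln(V₂/V₁).
P₁V₁ = (575 kPa)(31.1 L) = 17882 J.
W = 17882 × ln(147/31.1) = 17882 × 1.553
W_by_gas = 27776 J.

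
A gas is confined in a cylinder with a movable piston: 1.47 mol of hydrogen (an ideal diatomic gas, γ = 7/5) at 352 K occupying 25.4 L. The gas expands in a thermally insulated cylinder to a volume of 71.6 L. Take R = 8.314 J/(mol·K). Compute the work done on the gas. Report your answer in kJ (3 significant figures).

Adiabatic: TV^(γ−1) = const with γ = 7/5.
T₂ = T₁ (V₁/V₂)^(γ−1) = 352 × (25.4/71.6)^0.4 = 352 × 0.6606 = 232.5 K.
W_by = nCᵥ(T₁ − T₂) = (1.47)(20.79)(352 − 232.5) = 3650 J.
Work on gas = −W_by = -3650 J.

W ≈ -3.65 kJ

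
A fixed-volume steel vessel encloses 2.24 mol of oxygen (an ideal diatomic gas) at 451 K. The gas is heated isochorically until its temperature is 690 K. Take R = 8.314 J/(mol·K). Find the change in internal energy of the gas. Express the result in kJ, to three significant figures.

Constant volume ⇒ W = 0, so Q = ΔU = nCᵥΔT with Cᵥ = 5R/2 = 20.79 J/(mol·K).
ΔU = (2.24)(20.79)(690 − 451) = 11127 J.

ΔU ≈ 11.1 kJ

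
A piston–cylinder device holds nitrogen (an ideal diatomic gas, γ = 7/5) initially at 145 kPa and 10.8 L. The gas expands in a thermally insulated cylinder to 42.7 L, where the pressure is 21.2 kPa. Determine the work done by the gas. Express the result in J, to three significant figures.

W ≈ 1650 J

Adiabatic: W = (P₁V₁ − P₂V₂)/(γ − 1) with γ = 7/5.
P₁V₁ = 1566 J, P₂V₂ = 905.2 J.
W = (1566 − 905.2) / 0.4 = 1652 J.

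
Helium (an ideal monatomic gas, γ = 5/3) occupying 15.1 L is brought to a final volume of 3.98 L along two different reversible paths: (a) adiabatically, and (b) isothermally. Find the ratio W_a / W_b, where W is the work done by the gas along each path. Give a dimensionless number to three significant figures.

W_a / W_b ≈ 1.61

Path (a) adiabatic: W = P₁V₁(1 − (V₁/V₂)^(γ−1))/(γ−1) → W_a/(P₁V₁) = -2.149.
Path (b) isothermal: W = P₁V₁ ln(V₂/V₁) → W_b/(P₁V₁) = -1.333.
W_a / W_b = -2.149 / -1.333 = 1.612.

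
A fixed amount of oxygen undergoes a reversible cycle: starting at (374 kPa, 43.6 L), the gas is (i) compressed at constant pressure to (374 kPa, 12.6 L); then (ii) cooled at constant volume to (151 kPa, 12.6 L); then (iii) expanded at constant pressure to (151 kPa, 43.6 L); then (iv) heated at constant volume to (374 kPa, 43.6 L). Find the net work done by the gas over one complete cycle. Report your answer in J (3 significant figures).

Constant-volume legs do no work.
W(i) = (374)(12.6 − 43.6) = -11594 J; W(iii) = (151)(43.6 − 12.6) = 4681 J.
W_net = -11594 + 4681 = -6913 J (the counter-clockwise enclosed area).

W_net ≈ -6910 J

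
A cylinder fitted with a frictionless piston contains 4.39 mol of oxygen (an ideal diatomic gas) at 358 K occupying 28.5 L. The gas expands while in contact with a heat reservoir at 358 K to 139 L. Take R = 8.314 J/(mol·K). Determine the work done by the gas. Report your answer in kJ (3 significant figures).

Isothermal: W = nRT ln(V₂/V₁).
W = (4.39)(8.314)(358) × ln(139/28.5)
  = 13066 × 1.585
W_by_gas = 20705 J.

W ≈ 20.7 kJ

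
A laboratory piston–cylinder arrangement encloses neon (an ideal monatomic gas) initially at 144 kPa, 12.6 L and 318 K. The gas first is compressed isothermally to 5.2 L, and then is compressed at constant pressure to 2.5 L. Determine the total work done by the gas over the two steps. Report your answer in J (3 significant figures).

Step 1 (isothermal): W = P₁V₁ ln(V₂/V₁) = (1814) ln(5.2/12.6) = -1606 J.
After step 1: P = 348.9 kPa, V = 5.2 L, T = 318 K.
Step 2 (isobaric): W = PΔV = (348.9 kPa)(2.5 − 5.2 L) = -942.1 J.
W_total = -1606 − 942.1 = -2548 J.

W_total ≈ -2550 J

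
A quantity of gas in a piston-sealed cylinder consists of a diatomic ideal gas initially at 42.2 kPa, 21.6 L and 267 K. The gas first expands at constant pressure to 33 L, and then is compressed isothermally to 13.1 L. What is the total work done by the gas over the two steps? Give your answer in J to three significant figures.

W_total ≈ -806 J

Step 1 (isobaric): W = PΔV = (42.2 kPa)(33 − 21.6 L) = 481.1 J.
After step 1: P = 42.2 kPa, V = 33 L, T = 407.9 K.
Step 2 (isothermal): W = P₁V₁ ln(V₂/V₁) = (1393) ln(13.1/33) = -1287 J.
W_total = 481.1 − 1287 = -805.5 J.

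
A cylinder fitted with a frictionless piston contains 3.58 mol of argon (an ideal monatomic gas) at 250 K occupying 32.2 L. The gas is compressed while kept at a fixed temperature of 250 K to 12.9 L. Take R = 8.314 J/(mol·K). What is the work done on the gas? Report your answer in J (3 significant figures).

W ≈ 6810 J

Isothermal: W = nRT ln(V₂/V₁).
W = (3.58)(8.314)(250) × ln(12.9/32.2)
  = 7441 × -0.9147
W_by_gas = -6807 J; work on gas = −W_by = 6807 J.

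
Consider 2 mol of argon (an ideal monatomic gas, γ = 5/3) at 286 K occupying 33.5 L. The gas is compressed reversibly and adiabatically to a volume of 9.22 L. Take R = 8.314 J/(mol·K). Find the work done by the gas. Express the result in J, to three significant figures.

W ≈ -9730 J

Adiabatic: TV^(γ−1) = const with γ = 5/3.
T₂ = T₁ (V₁/V₂)^(γ−1) = 286 × (33.5/9.22)^0.667 = 286 × 2.363 = 675.9 K.
W_by = nCᵥ(T₁ − T₂) = (2)(12.47)(286 − 675.9) = -9726 J.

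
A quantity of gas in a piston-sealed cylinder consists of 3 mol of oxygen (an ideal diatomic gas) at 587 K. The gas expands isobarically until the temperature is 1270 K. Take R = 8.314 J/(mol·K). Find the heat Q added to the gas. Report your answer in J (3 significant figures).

Q ≈ 59600 J

Isobaric: W = nRΔT = (3)(8.314)(683) = 17035 J.
ΔU = nCᵥΔT with Cᵥ = 5R/2: ΔU = (3)(20.79)(683) = 42588 J.
Q = ΔU + W = 42588 + 17035 = 59624 J.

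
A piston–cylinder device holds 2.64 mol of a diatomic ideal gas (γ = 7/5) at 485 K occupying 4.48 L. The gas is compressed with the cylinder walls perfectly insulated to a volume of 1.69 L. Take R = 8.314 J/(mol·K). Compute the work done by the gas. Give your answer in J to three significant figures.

W ≈ -12700 J

Adiabatic: TV^(γ−1) = const with γ = 7/5.
T₂ = T₁ (V₁/V₂)^(γ−1) = 485 × (4.48/1.69)^0.4 = 485 × 1.477 = 716.3 K.
W_by = nCᵥ(T₁ − T₂) = (2.64)(20.79)(485 − 716.3) = -12692 J.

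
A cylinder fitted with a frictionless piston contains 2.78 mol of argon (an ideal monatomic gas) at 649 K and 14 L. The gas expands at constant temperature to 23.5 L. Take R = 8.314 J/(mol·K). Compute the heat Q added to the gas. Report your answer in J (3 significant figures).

Q ≈ 7770 J

Isothermal ⇒ ΔU = 0, so Q = W = nRT ln(V₂/V₁).
Q = (2.78)(8.314)(649) ln(23.5/14) = 15000 × 0.5179 = 7769 J.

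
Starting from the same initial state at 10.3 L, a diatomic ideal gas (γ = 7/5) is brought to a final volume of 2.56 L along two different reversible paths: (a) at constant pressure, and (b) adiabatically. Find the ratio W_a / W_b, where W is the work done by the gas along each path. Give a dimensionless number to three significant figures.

Path (a) isobaric: W = P₁(V₂ − V₁) → W_a/(P₁V₁) = -0.7515.
Path (b) adiabatic: W = P₁V₁(1 − (V₁/V₂)^(γ−1))/(γ−1) → W_b/(P₁V₁) = -1.863.
W_a / W_b = -0.7515 / -1.863 = 0.4034.

W_a / W_b ≈ 0.403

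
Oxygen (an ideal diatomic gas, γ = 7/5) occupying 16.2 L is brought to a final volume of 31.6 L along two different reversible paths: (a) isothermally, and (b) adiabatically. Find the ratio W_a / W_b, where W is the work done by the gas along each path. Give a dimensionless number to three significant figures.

W_a / W_b ≈ 1.14

Path (a) isothermal: W = P₁V₁ ln(V₂/V₁) → W_a/(P₁V₁) = 0.6681.
Path (b) adiabatic: W = P₁V₁(1 − (V₁/V₂)^(γ−1))/(γ−1) → W_b/(P₁V₁) = 0.5863.
W_a / W_b = 0.6681 / 0.5863 = 1.14.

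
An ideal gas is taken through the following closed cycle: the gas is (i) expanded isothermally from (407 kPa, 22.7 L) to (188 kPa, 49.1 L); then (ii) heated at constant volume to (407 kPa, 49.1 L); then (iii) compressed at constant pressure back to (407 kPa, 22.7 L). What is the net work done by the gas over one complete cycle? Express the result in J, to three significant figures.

W_net ≈ -3620 J

Leg (i): W = PᵢVᵢ ln(V_f/Vᵢ) = (9239) ln(49.1/22.7) = 7128 J.
Leg (ii): W = 0.
Leg (iii): W = PΔV = (407)(22.7 − 49.1) = -10745 J.
W_net = 7128 − 10745 = -3617 J.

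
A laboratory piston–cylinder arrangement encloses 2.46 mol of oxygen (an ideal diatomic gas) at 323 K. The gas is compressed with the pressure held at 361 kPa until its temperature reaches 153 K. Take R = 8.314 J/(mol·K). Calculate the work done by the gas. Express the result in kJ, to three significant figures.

Isobaric: W = P ΔV = nR ΔT.
W = (2.46)(8.314)(153 − 323) = -3477 J.

W ≈ -3.48 kJ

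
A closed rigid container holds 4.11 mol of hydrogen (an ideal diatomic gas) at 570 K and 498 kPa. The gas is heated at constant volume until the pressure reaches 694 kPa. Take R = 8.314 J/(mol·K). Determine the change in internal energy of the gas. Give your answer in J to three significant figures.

ΔU ≈ 19200 J

Constant volume ⇒ W = 0, so Q = ΔU = nCᵥΔT with Cᵥ = 5R/2 = 20.79 J/(mol·K).
At constant V, T₂/T₁ = P₂/P₁ ⇒ ΔT = T₁(P₂/P₁ − 1) = 570·(694/498 − 1) = 224.3 K.
ΔU = (4.11)(20.79)(224.3) = 19164 J.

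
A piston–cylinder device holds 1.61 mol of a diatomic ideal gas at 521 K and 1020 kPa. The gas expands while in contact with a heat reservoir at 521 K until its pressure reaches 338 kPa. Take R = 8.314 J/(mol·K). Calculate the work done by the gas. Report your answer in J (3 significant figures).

Isothermal process: W = nRT ln(V₂/V₁) = nRT ln(P₁/P₂).
W = (1.61)(8.314)(521) × ln(1020/338)
  = 6974 × ln(3.018) = 6974 × 1.105
W_by_gas = 7703 J.

W ≈ 7700 J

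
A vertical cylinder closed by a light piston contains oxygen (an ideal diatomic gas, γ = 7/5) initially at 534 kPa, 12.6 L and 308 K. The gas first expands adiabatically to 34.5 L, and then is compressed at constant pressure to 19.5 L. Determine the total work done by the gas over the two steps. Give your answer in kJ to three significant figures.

W_total ≈ 3.62 kJ

Step 1 (adiabatic): W = (P₁V₁ − P₂V₂)/(γ−1) = (6728 − 4497)/0.4 = 5578 J.
After step 1: P = 130.4 kPa, V = 34.5 L, T = 205.9 K.
Step 2 (isobaric): W = PΔV = (130.4 kPa)(19.5 − 34.5 L) = -1955 J.
W_total = 5578 − 1955 = 3623 J.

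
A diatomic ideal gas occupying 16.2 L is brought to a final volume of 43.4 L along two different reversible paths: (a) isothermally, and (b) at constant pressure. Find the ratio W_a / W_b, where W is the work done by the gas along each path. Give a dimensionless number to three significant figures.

W_a / W_b ≈ 0.587

Path (a) isothermal: W = P₁V₁ ln(V₂/V₁) → W_a/(P₁V₁) = 0.9854.
Path (b) isobaric: W = P₁(V₂ − V₁) → W_b/(P₁V₁) = 1.679.
W_a / W_b = 0.9854 / 1.679 = 0.5869.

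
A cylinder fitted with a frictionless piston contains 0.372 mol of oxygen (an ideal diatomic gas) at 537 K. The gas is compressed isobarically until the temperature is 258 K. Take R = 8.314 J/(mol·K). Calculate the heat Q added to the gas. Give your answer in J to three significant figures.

Q ≈ -3020 J

Isobaric: W = nRΔT = (0.372)(8.314)(-279) = -862.9 J.
ΔU = nCᵥΔT with Cᵥ = 5R/2: ΔU = (0.372)(20.79)(-279) = -2157 J.
Q = ΔU + W = -2157 − 862.9 = -3020 J.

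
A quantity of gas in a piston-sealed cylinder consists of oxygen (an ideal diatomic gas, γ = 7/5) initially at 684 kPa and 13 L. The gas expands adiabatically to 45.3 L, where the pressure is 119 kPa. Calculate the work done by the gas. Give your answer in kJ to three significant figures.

W ≈ 8.75 kJ

Adiabatic: W = (P₁V₁ − P₂V₂)/(γ − 1) with γ = 7/5.
P₁V₁ = 8892 J, P₂V₂ = 5391 J.
W = (8892 − 5391) / 0.4 = 8753 J.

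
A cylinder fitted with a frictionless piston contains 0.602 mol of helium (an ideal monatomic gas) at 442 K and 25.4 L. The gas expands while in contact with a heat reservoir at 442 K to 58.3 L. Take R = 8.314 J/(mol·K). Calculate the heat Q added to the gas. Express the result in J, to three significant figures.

Isothermal ⇒ ΔU = 0, so Q = W = nRT ln(V₂/V₁).
Q = (0.602)(8.314)(442) ln(58.3/25.4) = 2212 × 0.8309 = 1838 J.

Q ≈ 1840 J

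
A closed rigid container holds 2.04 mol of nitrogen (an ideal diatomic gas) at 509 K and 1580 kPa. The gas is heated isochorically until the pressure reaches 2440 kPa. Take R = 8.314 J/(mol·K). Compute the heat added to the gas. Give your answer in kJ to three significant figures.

Q ≈ 11.7 kJ

Constant volume ⇒ W = 0, so Q = ΔU = nCᵥΔT with Cᵥ = 5R/2 = 20.79 J/(mol·K).
At constant V, T₂/T₁ = P₂/P₁ ⇒ ΔT = T₁(P₂/P₁ − 1) = 509·(2440/1580 − 1) = 277.1 K.
ΔU = (2.04)(20.79)(277.1) = 11747 J.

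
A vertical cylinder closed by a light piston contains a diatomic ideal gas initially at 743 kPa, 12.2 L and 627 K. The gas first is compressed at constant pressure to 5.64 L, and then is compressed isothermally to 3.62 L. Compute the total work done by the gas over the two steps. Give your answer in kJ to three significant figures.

W_total ≈ -6.73 kJ

Step 1 (isobaric): W = PΔV = (743 kPa)(5.64 − 12.2 L) = -4874 J.
After step 1: P = 743 kPa, V = 5.64 L, T = 289.9 K.
Step 2 (isothermal): W = P₁V₁ ln(V₂/V₁) = (4191) ln(3.62/5.64) = -1858 J.
W_total = -4874 − 1858 = -6732 J.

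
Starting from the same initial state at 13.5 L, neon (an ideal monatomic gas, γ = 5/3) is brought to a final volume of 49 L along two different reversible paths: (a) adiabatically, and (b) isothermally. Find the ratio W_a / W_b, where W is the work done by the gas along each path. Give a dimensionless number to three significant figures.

Path (a) adiabatic: W = P₁V₁(1 − (V₁/V₂)^(γ−1))/(γ−1) → W_a/(P₁V₁) = 0.8649.
Path (b) isothermal: W = P₁V₁ ln(V₂/V₁) → W_b/(P₁V₁) = 1.289.
W_a / W_b = 0.8649 / 1.289 = 0.6709.

W_a / W_b ≈ 0.671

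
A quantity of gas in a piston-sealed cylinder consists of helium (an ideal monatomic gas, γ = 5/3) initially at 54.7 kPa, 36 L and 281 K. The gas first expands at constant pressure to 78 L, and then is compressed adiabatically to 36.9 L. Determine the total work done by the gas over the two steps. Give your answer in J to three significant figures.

W_total ≈ -1840 J

Step 1 (isobaric): W = PΔV = (54.7 kPa)(78 − 36 L) = 2297 J.
After step 1: P = 54.7 kPa, V = 78 L, T = 608.8 K.
Step 2 (adiabatic): W = (P₁V₁ − P₂V₂)/(γ−1) = (4267 − 7027)/0.667 = -4141 J.
W_total = 2297 − 4141 = -1844 J.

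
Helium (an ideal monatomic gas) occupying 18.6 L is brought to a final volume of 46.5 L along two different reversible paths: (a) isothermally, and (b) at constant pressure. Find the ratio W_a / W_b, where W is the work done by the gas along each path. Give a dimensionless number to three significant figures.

W_a / W_b ≈ 0.611

Path (a) isothermal: W = P₁V₁ ln(V₂/V₁) → W_a/(P₁V₁) = 0.9163.
Path (b) isobaric: W = P₁(V₂ − V₁) → W_b/(P₁V₁) = 1.5.
W_a / W_b = 0.9163 / 1.5 = 0.6109.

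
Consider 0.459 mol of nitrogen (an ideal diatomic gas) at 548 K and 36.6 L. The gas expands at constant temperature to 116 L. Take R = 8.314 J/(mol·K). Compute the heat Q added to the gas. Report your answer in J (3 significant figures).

Q ≈ 2410 J

Isothermal ⇒ ΔU = 0, so Q = W = nRT ln(V₂/V₁).
Q = (0.459)(8.314)(548) ln(116/36.6) = 2091 × 1.154 = 2412 J.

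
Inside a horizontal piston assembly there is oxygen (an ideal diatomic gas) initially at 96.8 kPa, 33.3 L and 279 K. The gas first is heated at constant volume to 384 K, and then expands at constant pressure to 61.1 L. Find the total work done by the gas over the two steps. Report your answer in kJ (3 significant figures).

W_total ≈ 3.70 kJ

Step 1 (isochoric): W = 0 (constant volume).
After step 1: P = 133.2 kPa (V unchanged).
Step 2 (isobaric): W = PΔV = (133.2 kPa)(61.1 − 33.3 L) = 3704 J.
W_total = 0 + 3704 = 3704 J.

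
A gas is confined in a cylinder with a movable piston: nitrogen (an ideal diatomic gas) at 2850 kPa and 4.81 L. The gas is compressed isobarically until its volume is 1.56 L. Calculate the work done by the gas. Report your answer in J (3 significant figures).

W ≈ -9260 J

Isobaric: W = P ΔV.
W = (2850 kPa)(1.56 − 4.81 L) = (2850)(-3.25) = -9262 J.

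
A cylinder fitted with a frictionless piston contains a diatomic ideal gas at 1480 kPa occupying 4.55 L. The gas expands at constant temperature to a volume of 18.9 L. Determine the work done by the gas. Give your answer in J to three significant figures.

W ≈ 9590 J

Isothermal: W = nRT ln(V₂/V₁) = P₁V₁ ln(V₂/V₁).
P₁V₁ = (1480 kPa)(4.55 L) = 6734 J.
W = 6734 × ln(18.9/4.55) = 6734 × 1.424
W_by_gas = 9589 J.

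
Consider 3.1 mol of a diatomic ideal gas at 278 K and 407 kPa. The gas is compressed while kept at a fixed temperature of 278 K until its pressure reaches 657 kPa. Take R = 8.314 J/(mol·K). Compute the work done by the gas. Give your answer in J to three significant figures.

Isothermal process: W = nRT ln(V₂/V₁) = nRT ln(P₁/P₂).
W = (3.1)(8.314)(278) × ln(407/657)
  = 7165 × ln(0.6195) = 7165 × -0.4789
W_by_gas = -3431 J.

W ≈ -3430 J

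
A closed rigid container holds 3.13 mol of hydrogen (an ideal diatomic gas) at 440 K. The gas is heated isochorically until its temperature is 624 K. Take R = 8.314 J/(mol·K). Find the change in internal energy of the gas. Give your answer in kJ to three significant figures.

Constant volume ⇒ W = 0, so Q = ΔU = nCᵥΔT with Cᵥ = 5R/2 = 20.79 J/(mol·K).
ΔU = (3.13)(20.79)(624 − 440) = 11970 J.

ΔU ≈ 12.0 kJ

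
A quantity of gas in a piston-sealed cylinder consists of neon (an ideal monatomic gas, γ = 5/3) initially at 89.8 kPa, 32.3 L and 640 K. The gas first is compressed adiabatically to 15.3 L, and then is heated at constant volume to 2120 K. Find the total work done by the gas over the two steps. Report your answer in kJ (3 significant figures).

Step 1 (adiabatic): W = (P₁V₁ − P₂V₂)/(γ−1) = (2901 − 4773)/0.667 = -2809 J.
Step 2 (isochoric): W = 0 (constant volume).
W_total = -2809 + 0 = -2809 J.

W_total ≈ -2.81 kJ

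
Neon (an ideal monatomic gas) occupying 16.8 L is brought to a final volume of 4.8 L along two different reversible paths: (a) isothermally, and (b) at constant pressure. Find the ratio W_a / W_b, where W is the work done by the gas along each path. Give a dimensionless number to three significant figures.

W_a / W_b ≈ 1.75

Path (a) isothermal: W = P₁V₁ ln(V₂/V₁) → W_a/(P₁V₁) = -1.253.
Path (b) isobaric: W = P₁(V₂ − V₁) → W_b/(P₁V₁) = -0.7143.
W_a / W_b = -1.253 / -0.7143 = 1.754.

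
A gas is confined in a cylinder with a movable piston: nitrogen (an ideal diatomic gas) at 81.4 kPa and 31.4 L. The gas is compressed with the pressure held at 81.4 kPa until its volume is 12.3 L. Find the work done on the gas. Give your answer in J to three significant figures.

Isobaric: W = P ΔV.
W = (81.4 kPa)(12.3 − 31.4 L) = (81.4)(-19.1) = -1555 J.
Work on gas = −W_by = 1555 J.

W ≈ 1550 J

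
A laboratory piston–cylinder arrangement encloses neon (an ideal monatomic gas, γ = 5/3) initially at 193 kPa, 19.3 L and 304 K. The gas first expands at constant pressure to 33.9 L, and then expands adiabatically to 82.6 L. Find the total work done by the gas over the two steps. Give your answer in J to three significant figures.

Step 1 (isobaric): W = PΔV = (193 kPa)(33.9 − 19.3 L) = 2818 J.
After step 1: P = 193 kPa, V = 33.9 L, T = 534 K.
Step 2 (adiabatic): W = (P₁V₁ − P₂V₂)/(γ−1) = (6543 − 3613)/0.667 = 4394 J.
W_total = 2818 + 4394 = 7212 J.

W_total ≈ 7210 J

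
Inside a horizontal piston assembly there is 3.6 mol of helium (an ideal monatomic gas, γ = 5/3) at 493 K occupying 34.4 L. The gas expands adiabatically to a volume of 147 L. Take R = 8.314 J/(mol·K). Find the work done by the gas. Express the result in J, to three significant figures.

W ≈ 13700 J

Adiabatic: TV^(γ−1) = const with γ = 5/3.
T₂ = T₁ (V₁/V₂)^(γ−1) = 493 × (34.4/147)^0.667 = 493 × 0.3797 = 187.2 K.
W_by = nCᵥ(T₁ − T₂) = (3.6)(12.47)(493 − 187.2) = 13728 J.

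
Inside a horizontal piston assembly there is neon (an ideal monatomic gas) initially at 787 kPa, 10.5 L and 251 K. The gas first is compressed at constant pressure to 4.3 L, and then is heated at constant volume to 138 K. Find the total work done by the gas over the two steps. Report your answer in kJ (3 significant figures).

W_total ≈ -4.88 kJ

Step 1 (isobaric): W = PΔV = (787 kPa)(4.3 − 10.5 L) = -4879 J.
Step 2 (isochoric): W = 0 (constant volume).
W_total = -4879 + 0 = -4879 J.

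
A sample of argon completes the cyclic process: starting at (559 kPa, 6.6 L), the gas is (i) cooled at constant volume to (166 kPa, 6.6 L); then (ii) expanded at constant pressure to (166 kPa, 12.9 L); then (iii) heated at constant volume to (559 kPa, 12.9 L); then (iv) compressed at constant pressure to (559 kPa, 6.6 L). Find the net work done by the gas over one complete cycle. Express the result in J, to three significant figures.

W_net ≈ -2480 J

Constant-volume legs do no work.
W(ii) = (166)(12.9 − 6.6) = 1046 J; W(iv) = (559)(6.6 − 12.9) = -3522 J.
W_net = 1046 − 3522 = -2476 J (the counter-clockwise enclosed area).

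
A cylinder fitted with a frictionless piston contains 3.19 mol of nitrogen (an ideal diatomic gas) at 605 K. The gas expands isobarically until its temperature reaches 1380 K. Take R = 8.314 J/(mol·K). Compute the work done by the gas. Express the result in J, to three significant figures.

Isobaric: W = P ΔV = nR ΔT.
W = (3.19)(8.314)(1380 − 605) = 20554 J.

W ≈ 20600 J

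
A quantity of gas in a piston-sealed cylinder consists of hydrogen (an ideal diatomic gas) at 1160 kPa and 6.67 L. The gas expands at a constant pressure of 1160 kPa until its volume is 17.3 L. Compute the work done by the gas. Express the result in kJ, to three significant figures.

W ≈ 12.3 kJ

Isobaric: W = P ΔV.
W = (1160 kPa)(17.3 − 6.67 L) = (1160)(10.63) = 12331 J.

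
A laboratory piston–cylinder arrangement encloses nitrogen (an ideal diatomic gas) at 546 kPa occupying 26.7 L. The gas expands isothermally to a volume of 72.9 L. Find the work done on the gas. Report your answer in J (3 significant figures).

W ≈ -14600 J

Isothermal: W = nRT ln(V₂/V₁) = P₁V₁ ln(V₂/V₁).
P₁V₁ = (546 kPa)(26.7 L) = 14578 J.
W = 14578 × ln(72.9/26.7) = 14578 × 1.004
W_by_gas = 14643 J; work on gas = −W_by = -14643 J.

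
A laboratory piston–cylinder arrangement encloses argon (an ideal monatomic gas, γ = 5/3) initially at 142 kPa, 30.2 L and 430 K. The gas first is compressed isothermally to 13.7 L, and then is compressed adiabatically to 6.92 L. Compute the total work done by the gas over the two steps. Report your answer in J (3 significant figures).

Step 1 (isothermal): W = P₁V₁ ln(V₂/V₁) = (4288) ln(13.7/30.2) = -3390 J.
After step 1: P = 313 kPa, V = 13.7 L, T = 430 K.
Step 2 (adiabatic): W = (P₁V₁ − P₂V₂)/(γ−1) = (4288 − 6761)/0.667 = -3710 J.
W_total = -3390 − 3710 = -7099 J.

W_total ≈ -7100 J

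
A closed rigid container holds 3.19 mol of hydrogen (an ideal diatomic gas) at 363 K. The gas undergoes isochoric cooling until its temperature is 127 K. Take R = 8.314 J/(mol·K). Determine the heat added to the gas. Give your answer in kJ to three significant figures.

Q ≈ -15.6 kJ

Constant volume ⇒ W = 0, so Q = ΔU = nCᵥΔT with Cᵥ = 5R/2 = 20.79 J/(mol·K).
ΔU = (3.19)(20.79)(127 − 363) = -15648 J.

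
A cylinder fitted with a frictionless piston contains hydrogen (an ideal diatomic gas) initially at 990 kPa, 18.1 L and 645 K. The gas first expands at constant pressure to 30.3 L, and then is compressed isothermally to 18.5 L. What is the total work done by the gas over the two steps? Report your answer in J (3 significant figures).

Step 1 (isobaric): W = PΔV = (990 kPa)(30.3 − 18.1 L) = 12078 J.
After step 1: P = 990 kPa, V = 30.3 L, T = 1080 K.
Step 2 (isothermal): W = P₁V₁ ln(V₂/V₁) = (29997) ln(18.5/30.3) = -14800 J.
W_total = 12078 − 14800 = -2722 J.

W_total ≈ -2720 J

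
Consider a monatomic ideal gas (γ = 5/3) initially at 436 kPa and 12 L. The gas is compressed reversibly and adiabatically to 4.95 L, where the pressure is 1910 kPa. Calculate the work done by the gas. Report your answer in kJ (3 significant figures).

W ≈ -6.33 kJ

Adiabatic: W = (P₁V₁ − P₂V₂)/(γ − 1) with γ = 5/3.
P₁V₁ = 5232 J, P₂V₂ = 9454 J.
W = (5232 − 9454) / 0.6667 = -6334 J.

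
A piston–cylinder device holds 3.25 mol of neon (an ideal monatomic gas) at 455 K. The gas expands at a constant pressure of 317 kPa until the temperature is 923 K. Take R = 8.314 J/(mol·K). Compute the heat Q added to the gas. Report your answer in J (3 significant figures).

Q ≈ 31600 J

Isobaric: W = nRΔT = (3.25)(8.314)(468) = 12646 J.
ΔU = nCᵥΔT with Cᵥ = 3R/2: ΔU = (3.25)(12.47)(468) = 18968 J.
Q = ΔU + W = 18968 + 12646 = 31614 J.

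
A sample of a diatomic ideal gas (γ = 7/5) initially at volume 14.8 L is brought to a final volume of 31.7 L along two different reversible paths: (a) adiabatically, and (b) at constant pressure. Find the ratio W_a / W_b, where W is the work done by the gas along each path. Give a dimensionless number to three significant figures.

Path (a) adiabatic: W = P₁V₁(1 − (V₁/V₂)^(γ−1))/(γ−1) → W_a/(P₁V₁) = 0.6566.
Path (b) isobaric: W = P₁(V₂ − V₁) → W_b/(P₁V₁) = 1.142.
W_a / W_b = 0.6566 / 1.142 = 0.575.

W_a / W_b ≈ 0.575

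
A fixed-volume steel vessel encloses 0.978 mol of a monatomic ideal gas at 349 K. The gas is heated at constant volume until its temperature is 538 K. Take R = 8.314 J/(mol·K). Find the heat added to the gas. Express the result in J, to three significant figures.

Q ≈ 2310 J

Constant volume ⇒ W = 0, so Q = ΔU = nCᵥΔT with Cᵥ = 3R/2 = 12.47 J/(mol·K).
ΔU = (0.978)(12.47)(538 − 349) = 2305 J.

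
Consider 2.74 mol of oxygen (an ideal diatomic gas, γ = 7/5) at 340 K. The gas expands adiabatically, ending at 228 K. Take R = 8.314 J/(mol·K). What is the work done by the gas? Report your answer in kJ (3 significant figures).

Adiabatic ⇒ Q = 0, so W_by = −ΔU = nCᵥ(T₁ − T₂).
Cᵥ = 5R/2 = 20.79 J/(mol·K).
W = (2.74)(20.79)(340 − 228) = 6379 J.

W ≈ 6.38 kJ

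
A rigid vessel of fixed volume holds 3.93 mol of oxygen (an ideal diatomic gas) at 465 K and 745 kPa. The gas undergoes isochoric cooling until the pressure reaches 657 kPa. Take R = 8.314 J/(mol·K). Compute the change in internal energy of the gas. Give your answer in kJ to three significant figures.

Constant volume ⇒ W = 0, so Q = ΔU = nCᵥΔT with Cᵥ = 5R/2 = 20.79 J/(mol·K).
At constant V, T₂/T₁ = P₂/P₁ ⇒ ΔT = T₁(P₂/P₁ − 1) = 465·(657/745 − 1) = -54.93 K.
ΔU = (3.93)(20.79)(-54.93) = -4487 J.

ΔU ≈ -4.49 kJ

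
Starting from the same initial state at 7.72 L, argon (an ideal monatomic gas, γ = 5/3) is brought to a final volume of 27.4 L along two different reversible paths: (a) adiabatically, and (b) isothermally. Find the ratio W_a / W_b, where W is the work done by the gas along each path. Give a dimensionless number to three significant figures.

W_a / W_b ≈ 0.675

Path (a) adiabatic: W = P₁V₁(1 − (V₁/V₂)^(γ−1))/(γ−1) → W_a/(P₁V₁) = 0.8553.
Path (b) isothermal: W = P₁V₁ ln(V₂/V₁) → W_b/(P₁V₁) = 1.267.
W_a / W_b = 0.8553 / 1.267 = 0.6752.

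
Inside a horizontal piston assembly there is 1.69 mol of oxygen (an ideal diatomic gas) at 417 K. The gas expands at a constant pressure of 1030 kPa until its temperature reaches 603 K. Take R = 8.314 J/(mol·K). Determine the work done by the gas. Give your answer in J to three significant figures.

Isobaric: W = P ΔV = nR ΔT.
W = (1.69)(8.314)(603 − 417) = 2613 J.

W ≈ 2610 J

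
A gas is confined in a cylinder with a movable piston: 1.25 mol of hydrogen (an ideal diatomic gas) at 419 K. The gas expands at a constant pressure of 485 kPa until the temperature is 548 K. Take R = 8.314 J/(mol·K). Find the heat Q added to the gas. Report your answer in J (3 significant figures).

Q ≈ 4690 J

Isobaric: W = nRΔT = (1.25)(8.314)(129) = 1341 J.
ΔU = nCᵥΔT with Cᵥ = 5R/2: ΔU = (1.25)(20.79)(129) = 3352 J.
Q = ΔU + W = 3352 + 1341 = 4692 J.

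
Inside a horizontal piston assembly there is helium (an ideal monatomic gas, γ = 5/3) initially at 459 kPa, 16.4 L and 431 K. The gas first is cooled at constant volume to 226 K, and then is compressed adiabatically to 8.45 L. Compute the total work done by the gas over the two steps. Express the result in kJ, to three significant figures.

Step 1 (isochoric): W = 0 (constant volume).
After step 1: P = 240.7 kPa (V unchanged).
Step 2 (adiabatic): W = (P₁V₁ − P₂V₂)/(γ−1) = (3947 − 6142)/0.667 = -3292 J.
W_total = 0 − 3292 = -3292 J.

W_total ≈ -3.29 kJ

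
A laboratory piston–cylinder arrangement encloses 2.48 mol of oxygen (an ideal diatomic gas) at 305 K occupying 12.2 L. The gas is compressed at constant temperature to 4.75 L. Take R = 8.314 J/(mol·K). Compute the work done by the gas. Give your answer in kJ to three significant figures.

Isothermal: W = nRT ln(V₂/V₁).
W = (2.48)(8.314)(305) × ln(4.75/12.2)
  = 6289 × -0.9433
W_by_gas = -5932 J.

W ≈ -5.93 kJ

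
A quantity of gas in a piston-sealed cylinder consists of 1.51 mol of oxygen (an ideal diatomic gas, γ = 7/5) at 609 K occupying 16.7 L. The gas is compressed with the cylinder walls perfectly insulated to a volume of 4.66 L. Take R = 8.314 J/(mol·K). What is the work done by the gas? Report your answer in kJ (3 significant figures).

Adiabatic: TV^(γ−1) = const with γ = 7/5.
T₂ = T₁ (V₁/V₂)^(γ−1) = 609 × (16.7/4.66)^0.4 = 609 × 1.666 = 1015 K.
W_by = nCᵥ(T₁ − T₂) = (1.51)(20.79)(609 − 1015) = -12734 J.

W ≈ -12.7 kJ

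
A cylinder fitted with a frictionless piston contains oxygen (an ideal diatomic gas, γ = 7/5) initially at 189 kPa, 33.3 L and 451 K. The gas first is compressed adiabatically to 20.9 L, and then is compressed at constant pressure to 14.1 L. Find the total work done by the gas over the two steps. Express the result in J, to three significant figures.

Step 1 (adiabatic): W = (P₁V₁ − P₂V₂)/(γ−1) = (6294 − 7583)/0.4 = -3223 J.
After step 1: P = 362.8 kPa, V = 20.9 L, T = 543.4 K.
Step 2 (isobaric): W = PΔV = (362.8 kPa)(14.1 − 20.9 L) = -2467 J.
W_total = -3223 − 2467 = -5690 J.

W_total ≈ -5690 J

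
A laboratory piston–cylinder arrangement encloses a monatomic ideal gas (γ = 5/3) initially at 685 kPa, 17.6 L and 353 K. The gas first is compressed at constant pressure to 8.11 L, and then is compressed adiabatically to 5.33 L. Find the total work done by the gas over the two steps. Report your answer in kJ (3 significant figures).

Step 1 (isobaric): W = PΔV = (685 kPa)(8.11 − 17.6 L) = -6501 J.
After step 1: P = 685 kPa, V = 8.11 L, T = 162.7 K.
Step 2 (adiabatic): W = (P₁V₁ − P₂V₂)/(γ−1) = (5555 − 7349)/0.667 = -2691 J.
W_total = -6501 − 2691 = -9191 J.

W_total ≈ -9.19 kJ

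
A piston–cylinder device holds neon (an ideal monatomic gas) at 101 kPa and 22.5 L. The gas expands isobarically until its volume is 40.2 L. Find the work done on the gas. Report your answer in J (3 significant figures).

W ≈ -1790 J

Isobaric: W = P ΔV.
W = (101 kPa)(40.2 − 22.5 L) = (101)(17.7) = 1788 J.
Work on gas = −W_by = -1788 J.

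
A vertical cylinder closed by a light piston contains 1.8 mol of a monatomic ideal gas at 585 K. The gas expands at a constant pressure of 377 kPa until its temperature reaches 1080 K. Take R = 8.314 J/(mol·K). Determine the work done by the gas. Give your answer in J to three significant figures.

W ≈ 7410 J

Isobaric: W = P ΔV = nR ΔT.
W = (1.8)(8.314)(1080 − 585) = 7408 J.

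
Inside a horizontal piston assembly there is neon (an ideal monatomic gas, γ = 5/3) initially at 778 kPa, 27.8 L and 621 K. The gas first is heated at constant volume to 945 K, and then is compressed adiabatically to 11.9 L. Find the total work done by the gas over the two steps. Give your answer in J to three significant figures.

W_total ≈ -37600 J

Step 1 (isochoric): W = 0 (constant volume).
After step 1: P = 1184 kPa (V unchanged).
Step 2 (adiabatic): W = (P₁V₁ − P₂V₂)/(γ−1) = (32913 − 57947)/0.667 = -37551 J.
W_total = 0 − 37551 = -37551 J.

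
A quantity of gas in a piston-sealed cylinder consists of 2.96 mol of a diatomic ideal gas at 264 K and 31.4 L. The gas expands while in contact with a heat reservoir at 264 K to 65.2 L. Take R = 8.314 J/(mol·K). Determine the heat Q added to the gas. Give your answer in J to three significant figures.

Q ≈ 4750 J

Isothermal ⇒ ΔU = 0, so Q = W = nRT ln(V₂/V₁).
Q = (2.96)(8.314)(264) ln(65.2/31.4) = 6497 × 0.7307 = 4747 J.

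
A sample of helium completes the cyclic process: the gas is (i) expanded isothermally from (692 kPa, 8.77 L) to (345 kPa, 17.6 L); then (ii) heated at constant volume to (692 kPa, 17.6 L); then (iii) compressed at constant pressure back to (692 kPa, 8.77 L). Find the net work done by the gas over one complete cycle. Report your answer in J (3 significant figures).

W_net ≈ -1880 J

Leg (i): W = PᵢVᵢ ln(V_f/Vᵢ) = (6069) ln(17.6/8.77) = 4227 J.
Leg (ii): W = 0.
Leg (iii): W = PΔV = (692)(8.77 − 17.6) = -6110 J.
W_net = 4227 − 6110 = -1883 J.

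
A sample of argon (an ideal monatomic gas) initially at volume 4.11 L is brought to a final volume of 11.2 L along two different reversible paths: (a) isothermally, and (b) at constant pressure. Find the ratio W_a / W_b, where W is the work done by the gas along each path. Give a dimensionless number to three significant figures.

W_a / W_b ≈ 0.581

Path (a) isothermal: W = P₁V₁ ln(V₂/V₁) → W_a/(P₁V₁) = 1.002.
Path (b) isobaric: W = P₁(V₂ − V₁) → W_b/(P₁V₁) = 1.725.
W_a / W_b = 1.002 / 1.725 = 0.5811.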